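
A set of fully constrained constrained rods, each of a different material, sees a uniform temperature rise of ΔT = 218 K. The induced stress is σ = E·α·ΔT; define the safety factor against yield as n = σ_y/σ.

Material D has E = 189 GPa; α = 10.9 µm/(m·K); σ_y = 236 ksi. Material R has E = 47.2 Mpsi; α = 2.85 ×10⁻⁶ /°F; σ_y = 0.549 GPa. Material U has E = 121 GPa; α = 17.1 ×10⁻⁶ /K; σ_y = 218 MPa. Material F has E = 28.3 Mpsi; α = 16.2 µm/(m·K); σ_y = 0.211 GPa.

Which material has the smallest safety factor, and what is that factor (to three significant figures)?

With everything in SI (GPa, ×10⁻⁶/K, MPa):
  material D: E = 189.0, α = 10.9, σ_y = 1627 → σ = 449 MPa, n = 3.62
  material R: E = 325.4, α = 5.13, σ_y = 549.0 → σ = 364 MPa, n = 1.51
  material U: E = 121.0, α = 17.1, σ_y = 218.0 → σ = 451 MPa, n = 0.483
  material F: E = 195.1, α = 16.2, σ_y = 211.0 → σ = 689 MPa, n = 0.306
The minimum is material F at n = 0.306.

material F, n = 0.306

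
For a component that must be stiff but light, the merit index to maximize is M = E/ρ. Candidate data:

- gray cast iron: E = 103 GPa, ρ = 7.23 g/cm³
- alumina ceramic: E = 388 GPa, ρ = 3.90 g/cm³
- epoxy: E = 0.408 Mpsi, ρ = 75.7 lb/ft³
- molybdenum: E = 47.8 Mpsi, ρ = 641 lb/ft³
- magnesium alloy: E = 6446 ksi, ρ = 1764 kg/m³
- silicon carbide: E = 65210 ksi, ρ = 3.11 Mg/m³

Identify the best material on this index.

silicon carbide

Normalizing units and computing the index:
  gray cast iron: E = 103.0 GPa, ρ = 7230 kg/m³
  alumina ceramic: E = 388.0 GPa, ρ = 3900 kg/m³
  epoxy: E = 2.813 GPa, ρ = 1213 kg/m³
  molybdenum: E = 329.6 GPa, ρ = 10270 kg/m³
  magnesium alloy: E = 44.44 GPa, ρ = 1764 kg/m³
  silicon carbide: E = 449.6 GPa, ρ = 3110 kg/m³
  silicon carbide: M = 145 MN·m/kg
  alumina ceramic: M = 99.5 MN·m/kg
  molybdenum: M = 32.1 MN·m/kg
  magnesium alloy: M = 25.2 MN·m/kg
  gray cast iron: M = 14.2 MN·m/kg
  epoxy: M = 2.32 MN·m/kg
The maximum is for silicon carbide.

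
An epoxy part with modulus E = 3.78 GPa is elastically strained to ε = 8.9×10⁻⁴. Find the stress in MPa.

σ = E·ε = 3780 MPa × 8.9×10⁻⁴ = 3.36 MPa.

3.36 MPa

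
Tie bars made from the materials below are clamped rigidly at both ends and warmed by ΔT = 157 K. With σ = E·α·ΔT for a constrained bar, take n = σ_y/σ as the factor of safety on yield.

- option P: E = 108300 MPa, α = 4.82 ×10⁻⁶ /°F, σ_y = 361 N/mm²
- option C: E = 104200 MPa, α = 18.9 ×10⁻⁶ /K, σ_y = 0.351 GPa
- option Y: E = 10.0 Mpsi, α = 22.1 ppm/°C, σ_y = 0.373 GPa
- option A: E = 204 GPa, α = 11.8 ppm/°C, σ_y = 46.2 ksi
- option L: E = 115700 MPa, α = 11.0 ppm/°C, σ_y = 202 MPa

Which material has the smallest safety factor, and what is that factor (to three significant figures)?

option A, n = 0.843

In consistent units (E in GPa, α in ×10⁻⁶/K, σ_y in MPa):
  option P: E = 108.3, α = 8.68, σ_y = 361.0 → σ = 148 MPa, n = 2.45
  option C: E = 104.2, α = 18.9, σ_y = 351.0 → σ = 309 MPa, n = 1.14
  option Y: E = 68.95, α = 22.1, σ_y = 373.0 → σ = 239 MPa, n = 1.56
  option A: E = 204.0, α = 11.8, σ_y = 318.5 → σ = 378 MPa, n = 0.843
  option L: E = 115.7, α = 11.0, σ_y = 202.0 → σ = 200 MPa, n = 1.01
The minimum is option A at n = 0.843.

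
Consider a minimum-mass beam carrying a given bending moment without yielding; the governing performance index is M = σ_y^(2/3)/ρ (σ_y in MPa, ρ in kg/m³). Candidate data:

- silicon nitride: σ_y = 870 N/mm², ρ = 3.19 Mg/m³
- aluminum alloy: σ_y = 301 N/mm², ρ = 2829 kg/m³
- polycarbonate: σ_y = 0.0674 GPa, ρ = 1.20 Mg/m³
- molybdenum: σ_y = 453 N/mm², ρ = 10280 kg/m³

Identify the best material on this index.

Convert each candidate to consistent units, then evaluate M:
  silicon nitride: σ_y = 870.0 MPa, ρ = 3190 kg/m³
  aluminum alloy: σ_y = 301.0 MPa, ρ = 2829 kg/m³
  polycarbonate: σ_y = 67.40 MPa, ρ = 1200 kg/m³
  molybdenum: σ_y = 453.0 MPa, ρ = 10280 kg/m³
  silicon nitride: M = 28.6×10⁻³
  aluminum alloy: M = 15.9×10⁻³
  polycarbonate: M = 13.8×10⁻³
  molybdenum: M = 5.74×10⁻³
Silicon nitride has the largest M.

silicon nitride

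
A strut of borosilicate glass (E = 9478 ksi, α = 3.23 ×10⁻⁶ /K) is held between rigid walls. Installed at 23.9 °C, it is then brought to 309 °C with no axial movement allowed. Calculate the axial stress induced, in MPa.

60.2 MPa

E = 9478 ksi = 65.35 GPa.
ΔT = 285.1 K. Constrained thermal stress σ = E·α·ΔT = 65.35×10³ MPa × 3.23×10⁻⁶ × 285.1 = 60.2 MPa (compressive).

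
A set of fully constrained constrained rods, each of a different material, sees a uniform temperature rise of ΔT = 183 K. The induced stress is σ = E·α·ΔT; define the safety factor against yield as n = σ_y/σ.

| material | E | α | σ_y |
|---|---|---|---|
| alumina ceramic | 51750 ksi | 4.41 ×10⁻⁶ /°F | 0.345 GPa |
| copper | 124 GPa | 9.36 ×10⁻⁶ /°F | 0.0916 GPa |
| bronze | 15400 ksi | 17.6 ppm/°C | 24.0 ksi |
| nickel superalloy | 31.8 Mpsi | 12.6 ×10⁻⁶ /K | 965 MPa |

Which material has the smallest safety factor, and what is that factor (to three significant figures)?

copper, n = 0.240

With everything in SI (GPa, ×10⁻⁶/K, MPa):
  alumina ceramic: E = 356.8, α = 7.94, σ_y = 345.0 → σ = 518 MPa, n = 0.666
  copper: E = 124.0, α = 16.8, σ_y = 91.60 → σ = 382 MPa, n = 0.240
  bronze: E = 106.2, α = 17.6, σ_y = 165.5 → σ = 342 MPa, n = 0.484
  nickel superalloy: E = 219.3, α = 12.6, σ_y = 965.0 → σ = 506 MPa, n = 1.91
Smallest n: copper with n = 0.240.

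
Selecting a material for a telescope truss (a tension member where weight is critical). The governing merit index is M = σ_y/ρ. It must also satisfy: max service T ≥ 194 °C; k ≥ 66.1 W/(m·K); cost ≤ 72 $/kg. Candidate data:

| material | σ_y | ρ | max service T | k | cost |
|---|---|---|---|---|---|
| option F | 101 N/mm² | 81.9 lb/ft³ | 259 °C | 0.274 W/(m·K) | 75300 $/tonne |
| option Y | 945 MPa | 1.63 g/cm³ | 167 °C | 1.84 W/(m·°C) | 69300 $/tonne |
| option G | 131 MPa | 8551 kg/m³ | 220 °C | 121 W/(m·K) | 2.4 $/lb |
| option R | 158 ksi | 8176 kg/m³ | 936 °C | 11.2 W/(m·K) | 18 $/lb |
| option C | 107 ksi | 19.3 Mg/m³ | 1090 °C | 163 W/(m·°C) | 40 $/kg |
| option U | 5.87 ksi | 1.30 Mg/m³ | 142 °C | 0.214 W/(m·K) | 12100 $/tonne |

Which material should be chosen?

option C

Screen on constraints: max service T ≥ 194 °C; k ≥ 66.1 W/(m·K); cost ≤ 72 $/kg. Survivors: option G, option C.
Convert each candidate to consistent units, then evaluate M:
  option G: σ_y = 131.0 MPa, ρ = 8551 kg/m³
  option C: σ_y = 737.7 MPa, ρ = 19300 kg/m³
  option C: M = 38.2 kN·m/kg
  option G: M = 15.3 kN·m/kg
Highest index: option C.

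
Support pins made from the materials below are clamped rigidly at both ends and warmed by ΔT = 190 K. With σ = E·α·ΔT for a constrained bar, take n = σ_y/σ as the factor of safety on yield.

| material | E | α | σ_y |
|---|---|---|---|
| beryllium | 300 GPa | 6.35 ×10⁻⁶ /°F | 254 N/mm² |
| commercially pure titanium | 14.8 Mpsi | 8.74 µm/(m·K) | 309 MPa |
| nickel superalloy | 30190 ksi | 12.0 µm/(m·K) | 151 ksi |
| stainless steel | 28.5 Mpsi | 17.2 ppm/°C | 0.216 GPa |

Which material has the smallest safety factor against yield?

In consistent units (E in GPa, α in ×10⁻⁶/K, σ_y in MPa):
  beryllium: E = 300.0, α = 11.4, σ_y = 254.0 → σ = 652 MPa, n = 0.390
  commercially pure titanium: E = 102.0, α = 8.74, σ_y = 309.0 → σ = 169 MPa, n = 1.82
  nickel superalloy: E = 208.2, α = 12.0, σ_y = 1041 → σ = 475 MPa, n = 2.19
  stainless steel: E = 196.5, α = 17.2, σ_y = 216.0 → σ = 642 MPa, n = 0.336
The minimum is stainless steel at n = 0.336.

stainless steel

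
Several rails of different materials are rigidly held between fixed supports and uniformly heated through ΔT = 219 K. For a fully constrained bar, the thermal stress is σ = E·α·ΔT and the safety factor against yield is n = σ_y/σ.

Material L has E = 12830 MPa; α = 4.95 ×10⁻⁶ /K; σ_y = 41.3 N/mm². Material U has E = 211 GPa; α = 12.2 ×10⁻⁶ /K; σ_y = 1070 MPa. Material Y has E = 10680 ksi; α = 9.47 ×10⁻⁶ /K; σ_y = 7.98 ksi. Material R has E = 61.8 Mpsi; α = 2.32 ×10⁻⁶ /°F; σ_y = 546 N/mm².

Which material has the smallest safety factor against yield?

material Y

With everything in SI (GPa, ×10⁻⁶/K, MPa):
  material L: E = 12.83, α = 4.95, σ_y = 41.30 → σ = 13.9 MPa, n = 2.97
  material U: E = 211.0, α = 12.2, σ_y = 1070 → σ = 564 MPa, n = 1.90
  material Y: E = 73.64, α = 9.47, σ_y = 55.02 → σ = 153 MPa, n = 0.360
  material R: E = 426.1, α = 4.18, σ_y = 546.0 → σ = 390 MPa, n = 1.40
Smallest n: material Y with n = 0.360.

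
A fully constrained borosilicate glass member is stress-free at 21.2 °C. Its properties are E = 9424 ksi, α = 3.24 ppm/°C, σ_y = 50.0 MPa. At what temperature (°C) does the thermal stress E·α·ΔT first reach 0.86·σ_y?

225 °C

E = 9424 ksi = 64.98 GPa.
E·α·ΔT = 43.00 MPa ⇒ ΔT = 43.00 / (64.98×10³ × 3.24×10⁻⁶) = 204.3 K.
T = 21.2 + 204.3 = 225.5 °C.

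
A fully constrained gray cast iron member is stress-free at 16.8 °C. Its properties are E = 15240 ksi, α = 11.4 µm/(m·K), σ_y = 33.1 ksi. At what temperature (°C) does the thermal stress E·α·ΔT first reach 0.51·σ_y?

114 °C

E = 15240 ksi = 105.1 GPa.
σ_y = 33.1 ksi = 228.2 MPa.
E·α·ΔT = 116.4 MPa ⇒ ΔT = 116.4 / (105.1×10³ × 11.4×10⁻⁶) = 97.16 K.
T = 16.8 + 97.16 = 114.0 °C.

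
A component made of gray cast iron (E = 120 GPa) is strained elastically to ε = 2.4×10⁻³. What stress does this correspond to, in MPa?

288 MPa

σ = E·ε = 120000 MPa × 2.4×10⁻³ = 288 MPa.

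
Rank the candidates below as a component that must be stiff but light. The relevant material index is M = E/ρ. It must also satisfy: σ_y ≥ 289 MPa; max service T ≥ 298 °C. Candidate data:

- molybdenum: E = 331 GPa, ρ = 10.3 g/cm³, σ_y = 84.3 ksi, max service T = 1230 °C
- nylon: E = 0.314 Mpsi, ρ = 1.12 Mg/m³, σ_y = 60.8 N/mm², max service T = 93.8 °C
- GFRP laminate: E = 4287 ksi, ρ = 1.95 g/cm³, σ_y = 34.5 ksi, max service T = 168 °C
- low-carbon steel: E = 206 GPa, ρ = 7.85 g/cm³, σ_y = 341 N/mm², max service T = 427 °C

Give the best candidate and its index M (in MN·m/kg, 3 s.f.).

Screen on constraints: σ_y ≥ 289 MPa; max service T ≥ 298 °C. Survivors: molybdenum, low-carbon steel.
Normalizing units and computing the index:
  molybdenum: E = 331.0 GPa, ρ = 10300 kg/m³
  low-carbon steel: E = 206.0 GPa, ρ = 7850 kg/m³
  molybdenum: M = 32.1 MN·m/kg
  low-carbon steel: M = 26.2 MN·m/kg
Molybdenum has the largest M.

molybdenum, M = 32.1 MN·m/kg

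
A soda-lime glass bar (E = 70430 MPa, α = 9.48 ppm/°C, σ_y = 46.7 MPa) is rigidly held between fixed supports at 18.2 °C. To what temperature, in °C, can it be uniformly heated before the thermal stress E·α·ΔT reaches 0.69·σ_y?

66.5 °C

E = 70430 MPa = 70.43 GPa.
E·α·ΔT = 32.22 MPa ⇒ ΔT = 32.22 / (70.43×10³ × 9.48×10⁻⁶) = 48.26 K.
T = 18.2 + 48.26 = 66.46 °C.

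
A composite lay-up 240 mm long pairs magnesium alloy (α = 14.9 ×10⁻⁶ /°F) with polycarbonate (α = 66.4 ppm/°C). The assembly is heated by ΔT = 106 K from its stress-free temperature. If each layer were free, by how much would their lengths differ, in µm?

magnesium alloy: α = 14.9×10⁻⁶/°F × 9/5 = 26.8×10⁻⁶/K.
Δα = |26.8 − 66.4|×10⁻⁶/K = 39.6×10⁻⁶/K.
ΔL_mismatch = Δα·L·ΔT = 39.6×10⁻⁶ × 240.0 mm × 106.0 K = 1010 µm.

1010 µm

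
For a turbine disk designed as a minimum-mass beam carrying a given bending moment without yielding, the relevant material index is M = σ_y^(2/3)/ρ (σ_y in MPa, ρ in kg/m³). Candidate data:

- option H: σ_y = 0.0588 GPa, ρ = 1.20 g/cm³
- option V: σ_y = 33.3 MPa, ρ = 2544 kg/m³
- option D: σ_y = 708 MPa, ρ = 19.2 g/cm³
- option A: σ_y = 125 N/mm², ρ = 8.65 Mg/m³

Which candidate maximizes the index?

option H

Putting every candidate on a common basis:
  option H: σ_y = 58.80 MPa, ρ = 1200 kg/m³
  option V: σ_y = 33.30 MPa, ρ = 2544 kg/m³
  option D: σ_y = 708.0 MPa, ρ = 19200 kg/m³
  option A: σ_y = 125.0 MPa, ρ = 8650 kg/m³
  option H: M = 12.6×10⁻³
  option D: M = 4.14×10⁻³
  option V: M = 4.07×10⁻³
  option A: M = 2.89×10⁻³
Option H has the largest M.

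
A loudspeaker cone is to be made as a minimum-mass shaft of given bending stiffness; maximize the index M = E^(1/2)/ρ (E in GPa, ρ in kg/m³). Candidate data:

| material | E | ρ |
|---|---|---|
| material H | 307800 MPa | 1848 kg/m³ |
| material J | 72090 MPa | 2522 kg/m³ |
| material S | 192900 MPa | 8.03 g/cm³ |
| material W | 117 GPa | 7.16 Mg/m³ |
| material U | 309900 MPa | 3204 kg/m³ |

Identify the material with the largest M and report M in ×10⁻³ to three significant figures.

material H, M = 9.49×10⁻³

Putting every candidate on a common basis:
  material H: E = 307.8 GPa, ρ = 1848 kg/m³
  material J: E = 72.09 GPa, ρ = 2522 kg/m³
  material S: E = 192.9 GPa, ρ = 8030 kg/m³
  material W: E = 117.0 GPa, ρ = 7160 kg/m³
  material U: E = 309.9 GPa, ρ = 3204 kg/m³
  material H: M = 9.49×10⁻³
  material U: M = 5.49×10⁻³
  material J: M = 3.37×10⁻³
  material S: M = 1.73×10⁻³
  material W: M = 1.51×10⁻³
Material H has the largest M.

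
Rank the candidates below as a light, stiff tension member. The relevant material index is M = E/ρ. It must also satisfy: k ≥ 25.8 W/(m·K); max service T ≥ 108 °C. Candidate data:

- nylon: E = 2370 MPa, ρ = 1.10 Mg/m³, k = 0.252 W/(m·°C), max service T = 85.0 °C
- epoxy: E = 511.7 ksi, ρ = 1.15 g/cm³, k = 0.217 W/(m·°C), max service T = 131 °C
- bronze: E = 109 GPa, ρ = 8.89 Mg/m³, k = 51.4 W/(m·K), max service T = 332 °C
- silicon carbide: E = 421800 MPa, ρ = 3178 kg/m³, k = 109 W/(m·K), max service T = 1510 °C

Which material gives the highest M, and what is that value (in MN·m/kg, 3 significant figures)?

silicon carbide, M = 133 MN·m/kg

Screen on constraints: k ≥ 25.8 W/(m·K); max service T ≥ 108 °C. Survivors: bronze, silicon carbide.
Convert each candidate to consistent units, then evaluate M:
  bronze: E = 109.0 GPa, ρ = 8890 kg/m³
  silicon carbide: E = 421.8 GPa, ρ = 3178 kg/m³
  silicon carbide: M = 133 MN·m/kg
  bronze: M = 12.3 MN·m/kg
Silicon carbide ranks first.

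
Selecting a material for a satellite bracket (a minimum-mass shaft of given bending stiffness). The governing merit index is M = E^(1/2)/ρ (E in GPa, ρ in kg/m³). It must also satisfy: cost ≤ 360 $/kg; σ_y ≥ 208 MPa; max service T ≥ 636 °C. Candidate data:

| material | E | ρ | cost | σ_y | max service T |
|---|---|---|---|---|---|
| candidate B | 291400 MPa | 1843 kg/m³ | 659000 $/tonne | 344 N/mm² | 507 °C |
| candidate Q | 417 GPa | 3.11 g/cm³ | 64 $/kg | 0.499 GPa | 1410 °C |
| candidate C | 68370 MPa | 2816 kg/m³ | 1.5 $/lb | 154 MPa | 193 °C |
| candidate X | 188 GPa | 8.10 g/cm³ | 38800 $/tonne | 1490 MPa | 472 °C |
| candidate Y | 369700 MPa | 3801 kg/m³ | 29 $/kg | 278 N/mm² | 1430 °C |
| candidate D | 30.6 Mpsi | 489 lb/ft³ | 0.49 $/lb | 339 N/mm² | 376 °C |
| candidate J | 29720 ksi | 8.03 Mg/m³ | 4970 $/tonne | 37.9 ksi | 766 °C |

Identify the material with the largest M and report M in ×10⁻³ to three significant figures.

candidate Q, M = 6.57×10⁻³

Screen on constraints: cost ≤ 360 $/kg; σ_y ≥ 208 MPa; max service T ≥ 636 °C. Survivors: candidate Q, candidate Y, candidate J.
In SI units:
  candidate Q: E = 417.0 GPa, ρ = 3110 kg/m³
  candidate Y: E = 369.7 GPa, ρ = 3801 kg/m³
  candidate J: E = 204.9 GPa, ρ = 8030 kg/m³
  candidate Q: M = 6.57×10⁻³
  candidate Y: M = 5.06×10⁻³
  candidate J: M = 1.78×10⁻³
Highest index: candidate Q.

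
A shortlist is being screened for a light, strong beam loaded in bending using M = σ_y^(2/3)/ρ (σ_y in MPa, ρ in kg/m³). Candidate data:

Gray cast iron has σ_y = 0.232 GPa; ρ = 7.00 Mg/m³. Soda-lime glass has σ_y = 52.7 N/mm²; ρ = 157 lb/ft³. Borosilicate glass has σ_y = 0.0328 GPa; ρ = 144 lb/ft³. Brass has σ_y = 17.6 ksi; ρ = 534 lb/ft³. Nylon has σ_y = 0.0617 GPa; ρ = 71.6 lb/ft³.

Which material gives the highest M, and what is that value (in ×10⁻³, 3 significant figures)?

nylon, M = 13.6×10⁻³

In SI units:
  gray cast iron: σ_y = 232.0 MPa, ρ = 7000 kg/m³
  soda-lime glass: σ_y = 52.70 MPa, ρ = 2515 kg/m³
  borosilicate glass: σ_y = 32.80 MPa, ρ = 2307 kg/m³
  brass: σ_y = 121.3 MPa, ρ = 8554 kg/m³
  nylon: σ_y = 61.70 MPa, ρ = 1147 kg/m³
  nylon: M = 13.6×10⁻³
  soda-lime glass: M = 5.59×10⁻³
  gray cast iron: M = 5.39×10⁻³
  borosilicate glass: M = 4.44×10⁻³
  brass: M = 2.87×10⁻³
Nylon has the largest M.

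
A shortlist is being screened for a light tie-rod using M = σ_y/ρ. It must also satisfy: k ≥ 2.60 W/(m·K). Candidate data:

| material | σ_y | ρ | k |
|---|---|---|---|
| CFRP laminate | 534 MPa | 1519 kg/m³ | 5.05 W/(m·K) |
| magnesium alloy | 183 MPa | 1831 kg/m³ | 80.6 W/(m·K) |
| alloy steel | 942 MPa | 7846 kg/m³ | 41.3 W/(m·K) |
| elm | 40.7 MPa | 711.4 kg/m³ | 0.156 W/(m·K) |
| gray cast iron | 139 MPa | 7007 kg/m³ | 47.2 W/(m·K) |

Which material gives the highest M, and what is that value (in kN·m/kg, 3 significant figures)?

CFRP laminate, M = 352 kN·m/kg

Screen on constraints: k ≥ 2.60 W/(m·K). Survivors: CFRP laminate, magnesium alloy, alloy steel, gray cast iron.
Evaluate M for each candidate:
  CFRP laminate: M = 352 kN·m/kg
  alloy steel: M = 120 kN·m/kg
  magnesium alloy: M = 99.9 kN·m/kg
  gray cast iron: M = 19.8 kN·m/kg
Highest index: CFRP laminate.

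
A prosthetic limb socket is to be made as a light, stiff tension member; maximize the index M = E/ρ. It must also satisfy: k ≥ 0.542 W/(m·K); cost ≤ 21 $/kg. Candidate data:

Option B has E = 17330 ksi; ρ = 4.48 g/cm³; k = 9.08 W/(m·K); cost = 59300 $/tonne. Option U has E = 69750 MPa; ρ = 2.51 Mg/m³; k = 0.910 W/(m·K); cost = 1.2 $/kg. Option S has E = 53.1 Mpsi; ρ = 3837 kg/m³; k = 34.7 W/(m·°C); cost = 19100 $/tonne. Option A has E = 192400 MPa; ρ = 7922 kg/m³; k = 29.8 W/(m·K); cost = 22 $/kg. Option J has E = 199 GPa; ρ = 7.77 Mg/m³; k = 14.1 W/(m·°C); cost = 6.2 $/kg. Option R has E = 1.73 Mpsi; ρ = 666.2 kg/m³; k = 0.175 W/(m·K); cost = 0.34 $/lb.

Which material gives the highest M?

Screen on constraints: k ≥ 0.542 W/(m·K); cost ≤ 21 $/kg. Survivors: option U, option S, option J.
Normalizing units and computing the index:
  option U: E = 69.75 GPa, ρ = 2510 kg/m³
  option S: E = 366.1 GPa, ρ = 3837 kg/m³
  option J: E = 199.0 GPa, ρ = 7770 kg/m³
  option S: M = 95.4 MN·m/kg
  option U: M = 27.8 MN·m/kg
  option J: M = 25.6 MN·m/kg
The maximum is for option S.

option S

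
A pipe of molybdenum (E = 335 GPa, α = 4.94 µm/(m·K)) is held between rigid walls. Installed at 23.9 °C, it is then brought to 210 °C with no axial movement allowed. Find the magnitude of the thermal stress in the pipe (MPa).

308 MPa

ΔT = 186.1 K. Constrained thermal stress σ = E·α·ΔT = 335.0×10³ MPa × 4.94×10⁻⁶ × 186.1 = 308 MPa (compressive).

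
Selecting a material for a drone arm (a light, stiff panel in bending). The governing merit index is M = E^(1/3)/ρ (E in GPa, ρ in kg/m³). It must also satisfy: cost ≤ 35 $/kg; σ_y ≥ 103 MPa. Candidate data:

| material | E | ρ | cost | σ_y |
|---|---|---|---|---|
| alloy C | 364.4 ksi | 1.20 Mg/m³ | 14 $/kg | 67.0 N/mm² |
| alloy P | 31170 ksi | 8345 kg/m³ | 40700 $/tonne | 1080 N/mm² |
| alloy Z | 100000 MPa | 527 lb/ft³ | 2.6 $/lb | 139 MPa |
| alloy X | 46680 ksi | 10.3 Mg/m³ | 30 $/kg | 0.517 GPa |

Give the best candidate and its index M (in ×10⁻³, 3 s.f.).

Screen on constraints: cost ≤ 35 $/kg; σ_y ≥ 103 MPa. Survivors: alloy Z, alloy X.
Normalizing units and computing the index:
  alloy Z: E = 100.0 GPa, ρ = 8442 kg/m³
  alloy X: E = 321.8 GPa, ρ = 10300 kg/m³
  alloy X: M = 0.665×10⁻³
  alloy Z: M = 0.550×10⁻³
The maximum is for alloy X.

alloy X, M = 0.665×10⁻³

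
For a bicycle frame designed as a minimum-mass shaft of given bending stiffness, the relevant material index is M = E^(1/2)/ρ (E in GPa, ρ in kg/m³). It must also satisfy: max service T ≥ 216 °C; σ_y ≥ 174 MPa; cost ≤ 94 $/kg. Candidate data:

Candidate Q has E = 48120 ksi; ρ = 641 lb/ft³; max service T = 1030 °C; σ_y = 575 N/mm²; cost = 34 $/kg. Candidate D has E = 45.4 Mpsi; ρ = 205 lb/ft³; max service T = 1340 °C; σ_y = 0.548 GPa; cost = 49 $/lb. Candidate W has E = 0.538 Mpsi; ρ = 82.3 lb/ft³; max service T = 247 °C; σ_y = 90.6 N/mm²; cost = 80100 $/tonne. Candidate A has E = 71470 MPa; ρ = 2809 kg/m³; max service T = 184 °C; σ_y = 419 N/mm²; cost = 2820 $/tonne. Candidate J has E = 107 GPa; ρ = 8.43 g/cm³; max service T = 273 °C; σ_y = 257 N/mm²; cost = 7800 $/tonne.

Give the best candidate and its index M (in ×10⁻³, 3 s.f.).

candidate Q, M = 1.77×10⁻³

Screen on constraints: max service T ≥ 216 °C; σ_y ≥ 174 MPa; cost ≤ 94 $/kg. Survivors: candidate Q, candidate J.
Convert each candidate to consistent units, then evaluate M:
  candidate Q: E = 331.8 GPa, ρ = 10270 kg/m³
  candidate J: E = 107.0 GPa, ρ = 8430 kg/m³
  candidate Q: M = 1.77×10⁻³
  candidate J: M = 1.23×10⁻³
The maximum is for candidate Q.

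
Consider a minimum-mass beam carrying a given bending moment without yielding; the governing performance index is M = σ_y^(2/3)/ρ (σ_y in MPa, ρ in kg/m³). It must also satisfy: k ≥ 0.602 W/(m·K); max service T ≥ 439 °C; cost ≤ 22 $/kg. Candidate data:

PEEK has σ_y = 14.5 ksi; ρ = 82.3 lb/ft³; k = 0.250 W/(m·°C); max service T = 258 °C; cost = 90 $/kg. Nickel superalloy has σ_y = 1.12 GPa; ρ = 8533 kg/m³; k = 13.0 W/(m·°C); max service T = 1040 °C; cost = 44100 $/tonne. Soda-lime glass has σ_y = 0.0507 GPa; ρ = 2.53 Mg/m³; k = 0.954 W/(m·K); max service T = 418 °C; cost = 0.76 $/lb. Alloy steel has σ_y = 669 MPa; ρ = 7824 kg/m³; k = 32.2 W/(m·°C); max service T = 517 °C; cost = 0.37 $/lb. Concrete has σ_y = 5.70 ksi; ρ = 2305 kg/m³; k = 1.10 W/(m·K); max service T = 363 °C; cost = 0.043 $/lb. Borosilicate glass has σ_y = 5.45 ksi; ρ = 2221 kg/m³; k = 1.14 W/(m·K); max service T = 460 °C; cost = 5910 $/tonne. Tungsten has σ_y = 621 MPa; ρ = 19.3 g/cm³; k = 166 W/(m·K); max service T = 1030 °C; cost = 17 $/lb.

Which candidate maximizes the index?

Screen on constraints: k ≥ 0.602 W/(m·K); max service T ≥ 439 °C; cost ≤ 22 $/kg. Survivors: alloy steel, borosilicate glass.
Convert each candidate to consistent units, then evaluate M:
  alloy steel: σ_y = 669.0 MPa, ρ = 7824 kg/m³
  borosilicate glass: σ_y = 37.58 MPa, ρ = 2221 kg/m³
  alloy steel: M = 9.78×10⁻³
  borosilicate glass: M = 5.05×10⁻³
Highest index: alloy steel.

alloy steel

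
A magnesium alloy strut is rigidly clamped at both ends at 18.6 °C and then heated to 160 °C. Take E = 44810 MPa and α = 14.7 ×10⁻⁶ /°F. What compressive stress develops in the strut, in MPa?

E = 44810 MPa = 44.81 GPa.
α = 14.7×10⁻⁶/°F × 9/5 = 26.5×10⁻⁶/K.
ΔT = 141.4 K. Constrained thermal stress σ = E·α·ΔT = 44.81×10³ MPa × 26.5×10⁻⁶ × 141.4 = 168 MPa (compressive).

168 MPa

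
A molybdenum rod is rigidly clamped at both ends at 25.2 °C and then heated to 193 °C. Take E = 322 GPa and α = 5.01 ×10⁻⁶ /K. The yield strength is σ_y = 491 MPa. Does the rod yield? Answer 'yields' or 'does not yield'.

does not yield

ΔT = 167.8 K. Constrained thermal stress σ = E·α·ΔT = 322.0×10³ MPa × 5.01×10⁻⁶ × 167.8 = 271 MPa (compressive).
Compare to σ_y = 491 MPa: σ < σ_y, so it does not yield.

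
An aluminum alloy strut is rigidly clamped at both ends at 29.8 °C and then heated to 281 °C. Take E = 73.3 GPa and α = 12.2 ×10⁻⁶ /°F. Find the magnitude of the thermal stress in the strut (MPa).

α = 12.2×10⁻⁶/°F × 9/5 = 22.0×10⁻⁶/K.
ΔT = 251.2 K. Constrained thermal stress σ = E·α·ΔT = 73.30×10³ MPa × 22.0×10⁻⁶ × 251.2 = 404 MPa (compressive).

404 MPa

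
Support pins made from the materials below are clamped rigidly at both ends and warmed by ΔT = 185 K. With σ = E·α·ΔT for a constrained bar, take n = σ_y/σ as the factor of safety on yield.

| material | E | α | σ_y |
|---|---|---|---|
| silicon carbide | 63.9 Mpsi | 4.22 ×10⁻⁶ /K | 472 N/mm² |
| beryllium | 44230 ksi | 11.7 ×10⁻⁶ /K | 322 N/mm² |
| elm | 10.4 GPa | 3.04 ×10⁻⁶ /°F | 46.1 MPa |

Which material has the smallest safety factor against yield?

beryllium

Converting E to GPa, α to ×10⁻⁶/K, σ_y to MPa, then σ and n for each:
  silicon carbide: E = 440.6, α = 4.22, σ_y = 472.0 → σ = 344 MPa, n = 1.37
  beryllium: E = 305.0, α = 11.7, σ_y = 322.0 → σ = 660 MPa, n = 0.488
  elm: E = 10.40, α = 5.47, σ_y = 46.10 → σ = 10.5 MPa, n = 4.38
Beryllium has the lowest safety factor, n = 0.488.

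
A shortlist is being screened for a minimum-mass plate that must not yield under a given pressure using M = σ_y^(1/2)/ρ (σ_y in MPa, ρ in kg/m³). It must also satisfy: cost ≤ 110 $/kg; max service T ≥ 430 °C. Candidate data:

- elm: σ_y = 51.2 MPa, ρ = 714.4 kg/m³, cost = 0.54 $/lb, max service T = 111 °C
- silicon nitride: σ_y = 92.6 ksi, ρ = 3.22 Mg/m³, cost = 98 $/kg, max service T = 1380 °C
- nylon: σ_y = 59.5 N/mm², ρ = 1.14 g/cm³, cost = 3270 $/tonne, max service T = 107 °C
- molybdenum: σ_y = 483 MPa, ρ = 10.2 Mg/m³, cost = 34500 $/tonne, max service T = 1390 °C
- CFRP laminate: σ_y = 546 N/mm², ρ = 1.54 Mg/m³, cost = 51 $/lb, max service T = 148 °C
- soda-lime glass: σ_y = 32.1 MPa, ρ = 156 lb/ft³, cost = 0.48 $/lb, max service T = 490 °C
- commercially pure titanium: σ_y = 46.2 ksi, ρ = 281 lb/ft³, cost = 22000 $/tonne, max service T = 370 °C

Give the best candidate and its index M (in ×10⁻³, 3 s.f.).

silicon nitride, M = 7.85×10⁻³

Screen on constraints: cost ≤ 110 $/kg; max service T ≥ 430 °C. Survivors: silicon nitride, molybdenum, soda-lime glass.
Putting every candidate on a common basis:
  silicon nitride: σ_y = 638.5 MPa, ρ = 3220 kg/m³
  molybdenum: σ_y = 483.0 MPa, ρ = 10200 kg/m³
  soda-lime glass: σ_y = 32.10 MPa, ρ = 2499 kg/m³
  silicon nitride: M = 7.85×10⁻³
  soda-lime glass: M = 2.27×10⁻³
  molybdenum: M = 2.15×10⁻³
The maximum is for silicon nitride.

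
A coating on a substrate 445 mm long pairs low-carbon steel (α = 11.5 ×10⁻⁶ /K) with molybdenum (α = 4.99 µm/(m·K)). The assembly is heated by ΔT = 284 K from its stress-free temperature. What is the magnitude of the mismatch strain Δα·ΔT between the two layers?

Δα = |11.5 − 4.99|×10⁻⁶/K = 6.51×10⁻⁶/K.
Mismatch strain = Δα·ΔT = 6.51×10⁻⁶ × 284.0 = 1.85×10⁻³.

1.85×10⁻³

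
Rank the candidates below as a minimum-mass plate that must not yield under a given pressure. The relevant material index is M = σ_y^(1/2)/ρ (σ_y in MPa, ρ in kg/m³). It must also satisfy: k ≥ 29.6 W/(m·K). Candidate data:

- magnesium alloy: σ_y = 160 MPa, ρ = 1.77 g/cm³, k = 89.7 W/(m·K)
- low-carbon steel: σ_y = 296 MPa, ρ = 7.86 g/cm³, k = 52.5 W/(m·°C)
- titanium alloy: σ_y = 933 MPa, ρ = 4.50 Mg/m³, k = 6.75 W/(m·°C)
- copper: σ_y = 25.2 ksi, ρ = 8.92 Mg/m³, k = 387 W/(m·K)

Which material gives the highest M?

Screen on constraints: k ≥ 29.6 W/(m·K). Survivors: magnesium alloy, low-carbon steel, copper.
In SI units:
  magnesium alloy: σ_y = 160.0 MPa, ρ = 1770 kg/m³
  low-carbon steel: σ_y = 296.0 MPa, ρ = 7860 kg/m³
  copper: σ_y = 173.7 MPa, ρ = 8920 kg/m³
  magnesium alloy: M = 7.15×10⁻³
  low-carbon steel: M = 2.19×10⁻³
  copper: M = 1.48×10⁻³
Magnesium alloy ranks first.

magnesium alloy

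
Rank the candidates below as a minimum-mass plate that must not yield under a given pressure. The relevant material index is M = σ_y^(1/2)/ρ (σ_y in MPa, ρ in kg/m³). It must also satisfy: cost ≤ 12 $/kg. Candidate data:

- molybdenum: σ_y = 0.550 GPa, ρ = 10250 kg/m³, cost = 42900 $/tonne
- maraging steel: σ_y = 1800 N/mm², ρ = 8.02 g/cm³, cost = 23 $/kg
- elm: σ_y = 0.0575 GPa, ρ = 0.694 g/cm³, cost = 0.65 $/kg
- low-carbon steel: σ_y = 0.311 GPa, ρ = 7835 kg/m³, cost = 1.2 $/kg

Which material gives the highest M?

Screen on constraints: cost ≤ 12 $/kg. Survivors: elm, low-carbon steel.
Normalizing units and computing the index:
  elm: σ_y = 57.50 MPa, ρ = 694.0 kg/m³
  low-carbon steel: σ_y = 311.0 MPa, ρ = 7835 kg/m³
  elm: M = 10.9×10⁻³
  low-carbon steel: M = 2.25×10⁻³
Elm ranks first.

elm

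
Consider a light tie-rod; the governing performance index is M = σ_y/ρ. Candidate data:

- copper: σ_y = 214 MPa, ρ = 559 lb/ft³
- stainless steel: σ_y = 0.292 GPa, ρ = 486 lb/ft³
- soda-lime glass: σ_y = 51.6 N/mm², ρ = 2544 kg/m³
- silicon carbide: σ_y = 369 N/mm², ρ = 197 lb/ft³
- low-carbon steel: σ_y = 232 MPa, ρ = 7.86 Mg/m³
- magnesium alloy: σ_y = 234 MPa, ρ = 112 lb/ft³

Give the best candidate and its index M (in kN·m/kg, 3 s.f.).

Convert each candidate to consistent units, then evaluate M:
  copper: σ_y = 214.0 MPa, ρ = 8954 kg/m³
  stainless steel: σ_y = 292.0 MPa, ρ = 7785 kg/m³
  soda-lime glass: σ_y = 51.60 MPa, ρ = 2544 kg/m³
  silicon carbide: σ_y = 369.0 MPa, ρ = 3156 kg/m³
  low-carbon steel: σ_y = 232.0 MPa, ρ = 7860 kg/m³
  magnesium alloy: σ_y = 234.0 MPa, ρ = 1794 kg/m³
  magnesium alloy: M = 130 kN·m/kg
  silicon carbide: M = 117 kN·m/kg
  stainless steel: M = 37.5 kN·m/kg
  low-carbon steel: M = 29.5 kN·m/kg
  copper: M = 23.9 kN·m/kg
  soda-lime glass: M = 20.3 kN·m/kg
The maximum is for magnesium alloy.

magnesium alloy, M = 130 kN·m/kg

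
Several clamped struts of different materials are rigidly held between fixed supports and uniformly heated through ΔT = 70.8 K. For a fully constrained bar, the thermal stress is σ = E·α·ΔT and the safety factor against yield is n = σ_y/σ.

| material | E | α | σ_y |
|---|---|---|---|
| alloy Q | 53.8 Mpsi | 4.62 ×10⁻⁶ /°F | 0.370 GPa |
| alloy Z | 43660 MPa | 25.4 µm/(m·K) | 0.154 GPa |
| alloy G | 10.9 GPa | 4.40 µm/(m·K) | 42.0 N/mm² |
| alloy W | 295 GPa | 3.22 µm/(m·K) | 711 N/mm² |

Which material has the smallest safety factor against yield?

alloy Q

With everything in SI (GPa, ×10⁻⁶/K, MPa):
  alloy Q: E = 370.9, α = 8.32, σ_y = 370.0 → σ = 218 MPa, n = 1.69
  alloy Z: E = 43.66, α = 25.4, σ_y = 154.0 → σ = 78.5 MPa, n = 1.96
  alloy G: E = 10.90, α = 4.40, σ_y = 42.00 → σ = 3.40 MPa, n = 12.4
  alloy W: E = 295.0, α = 3.22, σ_y = 711.0 → σ = 67.3 MPa, n = 10.6
Smallest n: alloy Q with n = 1.69.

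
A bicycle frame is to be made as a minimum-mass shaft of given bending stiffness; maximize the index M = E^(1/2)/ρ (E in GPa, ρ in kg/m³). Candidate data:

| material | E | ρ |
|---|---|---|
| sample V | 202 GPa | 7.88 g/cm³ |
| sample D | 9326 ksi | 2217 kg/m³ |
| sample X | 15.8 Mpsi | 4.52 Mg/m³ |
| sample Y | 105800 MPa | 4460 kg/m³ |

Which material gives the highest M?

Putting every candidate on a common basis:
  sample V: E = 202.0 GPa, ρ = 7880 kg/m³
  sample D: E = 64.30 GPa, ρ = 2217 kg/m³
  sample X: E = 108.9 GPa, ρ = 4520 kg/m³
  sample Y: E = 105.8 GPa, ρ = 4460 kg/m³
  sample D: M = 3.62×10⁻³
  sample X: M = 2.31×10⁻³
  sample Y: M = 2.31×10⁻³
  sample V: M = 1.80×10⁻³
The maximum is for sample D.

sample D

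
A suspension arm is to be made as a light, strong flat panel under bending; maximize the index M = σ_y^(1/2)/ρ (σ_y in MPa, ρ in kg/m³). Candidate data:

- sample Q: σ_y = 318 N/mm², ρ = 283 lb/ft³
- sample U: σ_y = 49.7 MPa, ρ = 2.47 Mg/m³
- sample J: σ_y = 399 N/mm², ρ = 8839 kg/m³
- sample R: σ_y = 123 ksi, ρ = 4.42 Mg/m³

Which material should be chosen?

In SI units:
  sample Q: σ_y = 318.0 MPa, ρ = 4533 kg/m³
  sample U: σ_y = 49.70 MPa, ρ = 2470 kg/m³
  sample J: σ_y = 399.0 MPa, ρ = 8839 kg/m³
  sample R: σ_y = 848.1 MPa, ρ = 4420 kg/m³
  sample R: M = 6.59×10⁻³
  sample Q: M = 3.93×10⁻³
  sample U: M = 2.85×10⁻³
  sample J: M = 2.26×10⁻³
Highest index: sample R.

sample R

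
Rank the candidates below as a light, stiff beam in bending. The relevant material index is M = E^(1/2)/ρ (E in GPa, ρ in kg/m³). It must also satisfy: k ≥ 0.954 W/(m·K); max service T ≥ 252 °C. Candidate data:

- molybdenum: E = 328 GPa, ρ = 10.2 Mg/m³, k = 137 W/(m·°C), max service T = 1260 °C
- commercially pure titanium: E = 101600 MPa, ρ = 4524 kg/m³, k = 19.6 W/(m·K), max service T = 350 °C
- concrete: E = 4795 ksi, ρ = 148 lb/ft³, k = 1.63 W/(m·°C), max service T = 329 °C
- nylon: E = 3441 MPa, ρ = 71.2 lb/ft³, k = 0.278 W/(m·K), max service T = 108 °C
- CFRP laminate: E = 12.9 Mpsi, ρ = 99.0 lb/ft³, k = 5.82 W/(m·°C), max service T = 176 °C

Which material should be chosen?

Screen on constraints: k ≥ 0.954 W/(m·K); max service T ≥ 252 °C. Survivors: molybdenum, commercially pure titanium, concrete.
After converting to SI:
  molybdenum: E = 328.0 GPa, ρ = 10200 kg/m³
  commercially pure titanium: E = 101.6 GPa, ρ = 4524 kg/m³
  concrete: E = 33.06 GPa, ρ = 2371 kg/m³
  concrete: M = 2.43×10⁻³
  commercially pure titanium: M = 2.23×10⁻³
  molybdenum: M = 1.78×10⁻³
Highest index: concrete.

concrete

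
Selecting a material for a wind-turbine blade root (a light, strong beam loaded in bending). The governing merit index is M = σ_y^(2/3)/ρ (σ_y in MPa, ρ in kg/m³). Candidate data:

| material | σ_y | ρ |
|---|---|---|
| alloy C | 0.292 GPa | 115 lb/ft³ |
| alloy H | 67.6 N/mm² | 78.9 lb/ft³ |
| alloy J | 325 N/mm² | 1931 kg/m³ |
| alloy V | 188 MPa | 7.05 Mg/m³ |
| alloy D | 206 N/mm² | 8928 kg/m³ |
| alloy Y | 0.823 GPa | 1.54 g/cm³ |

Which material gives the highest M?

alloy Y

Convert each candidate to consistent units, then evaluate M:
  alloy C: σ_y = 292.0 MPa, ρ = 1842 kg/m³
  alloy H: σ_y = 67.60 MPa, ρ = 1264 kg/m³
  alloy J: σ_y = 325.0 MPa, ρ = 1931 kg/m³
  alloy V: σ_y = 188.0 MPa, ρ = 7050 kg/m³
  alloy D: σ_y = 206.0 MPa, ρ = 8928 kg/m³
  alloy Y: σ_y = 823.0 MPa, ρ = 1540 kg/m³
  alloy Y: M = 57.0×10⁻³
  alloy J: M = 24.5×10⁻³
  alloy C: M = 23.9×10⁻³
  alloy H: M = 13.1×10⁻³
  alloy V: M = 4.65×10⁻³
  alloy D: M = 3.91×10⁻³
Alloy Y has the largest M.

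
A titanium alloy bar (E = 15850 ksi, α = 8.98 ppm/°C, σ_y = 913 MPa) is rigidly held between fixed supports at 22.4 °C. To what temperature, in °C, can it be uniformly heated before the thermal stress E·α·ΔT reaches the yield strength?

953 °C

E = 15850 ksi = 109.3 GPa.
E·α·ΔT = 913.0 MPa ⇒ ΔT = 913.0 / (109.3×10³ × 8.98×10⁻⁶) = 930.3 K.
T = 22.4 + 930.3 = 952.7 °C.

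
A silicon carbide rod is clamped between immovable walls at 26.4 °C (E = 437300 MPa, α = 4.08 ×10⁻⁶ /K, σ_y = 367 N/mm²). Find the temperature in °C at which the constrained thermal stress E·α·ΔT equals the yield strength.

E = 437300 MPa = 437.3 GPa.
σ_y = 367 N/mm² = 367.0 MPa.
E·α·ΔT = 367.0 MPa ⇒ ΔT = 367.0 / (437.3×10³ × 4.08×10⁻⁶) = 205.7 K.
T = 26.4 + 205.7 = 232.1 °C.

232 °C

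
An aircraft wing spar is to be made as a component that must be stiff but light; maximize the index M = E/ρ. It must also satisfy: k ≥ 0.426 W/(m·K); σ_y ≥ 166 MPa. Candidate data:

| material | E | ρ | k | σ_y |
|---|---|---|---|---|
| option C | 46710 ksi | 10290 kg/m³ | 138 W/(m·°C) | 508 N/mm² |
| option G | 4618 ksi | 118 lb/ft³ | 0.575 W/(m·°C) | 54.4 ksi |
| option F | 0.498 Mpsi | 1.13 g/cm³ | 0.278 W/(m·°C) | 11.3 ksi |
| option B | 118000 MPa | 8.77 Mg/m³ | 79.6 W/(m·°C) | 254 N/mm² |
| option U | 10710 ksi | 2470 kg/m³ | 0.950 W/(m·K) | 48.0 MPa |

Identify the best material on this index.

Screen on constraints: k ≥ 0.426 W/(m·K); σ_y ≥ 166 MPa. Survivors: option C, option G, option B.
Normalizing units and computing the index:
  option C: E = 322.1 GPa, ρ = 10290 kg/m³
  option G: E = 31.84 GPa, ρ = 1890 kg/m³
  option B: E = 118.0 GPa, ρ = 8770 kg/m³
  option C: M = 31.3 MN·m/kg
  option G: M = 16.8 MN·m/kg
  option B: M = 13.5 MN·m/kg
Option C has the largest M.

option C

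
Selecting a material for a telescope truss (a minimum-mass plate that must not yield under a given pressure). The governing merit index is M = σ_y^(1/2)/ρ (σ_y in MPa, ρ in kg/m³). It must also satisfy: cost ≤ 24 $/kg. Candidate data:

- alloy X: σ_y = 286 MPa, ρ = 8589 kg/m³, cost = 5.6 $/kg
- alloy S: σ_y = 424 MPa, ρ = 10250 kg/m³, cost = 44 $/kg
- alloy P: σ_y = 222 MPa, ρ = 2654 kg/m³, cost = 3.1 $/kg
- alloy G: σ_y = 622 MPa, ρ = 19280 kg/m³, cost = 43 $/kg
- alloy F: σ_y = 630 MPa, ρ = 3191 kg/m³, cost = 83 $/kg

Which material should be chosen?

Screen on constraints: cost ≤ 24 $/kg. Survivors: alloy X, alloy P.
Per-candidate index values:
  alloy P: M = 5.61×10⁻³
  alloy X: M = 1.97×10⁻³
Alloy P has the largest M.

alloy P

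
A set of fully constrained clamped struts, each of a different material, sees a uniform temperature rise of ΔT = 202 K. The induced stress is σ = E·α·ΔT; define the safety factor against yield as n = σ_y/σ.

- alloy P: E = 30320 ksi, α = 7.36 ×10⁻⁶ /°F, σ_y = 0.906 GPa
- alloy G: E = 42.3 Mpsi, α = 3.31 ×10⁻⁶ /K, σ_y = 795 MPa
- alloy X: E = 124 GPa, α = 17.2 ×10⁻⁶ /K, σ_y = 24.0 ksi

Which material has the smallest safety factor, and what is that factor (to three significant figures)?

With everything in SI (GPa, ×10⁻⁶/K, MPa):
  alloy P: E = 209.0, α = 13.2, σ_y = 906.0 → σ = 559 MPa, n = 1.62
  alloy G: E = 291.6, α = 3.31, σ_y = 795.0 → σ = 195 MPa, n = 4.08
  alloy X: E = 124.0, α = 17.2, σ_y = 165.5 → σ = 431 MPa, n = 0.384
Alloy X has the lowest safety factor, n = 0.384.

alloy X, n = 0.384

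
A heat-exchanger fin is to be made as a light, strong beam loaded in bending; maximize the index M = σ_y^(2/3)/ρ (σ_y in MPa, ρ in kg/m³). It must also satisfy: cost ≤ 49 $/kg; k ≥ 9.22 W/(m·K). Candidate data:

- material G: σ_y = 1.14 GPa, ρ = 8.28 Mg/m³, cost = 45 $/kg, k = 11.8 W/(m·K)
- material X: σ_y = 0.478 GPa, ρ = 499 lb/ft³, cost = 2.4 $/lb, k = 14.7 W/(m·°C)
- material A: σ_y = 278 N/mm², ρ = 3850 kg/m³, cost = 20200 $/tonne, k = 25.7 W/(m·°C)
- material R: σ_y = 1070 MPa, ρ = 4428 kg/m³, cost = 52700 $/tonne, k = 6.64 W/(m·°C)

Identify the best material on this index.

Screen on constraints: cost ≤ 49 $/kg; k ≥ 9.22 W/(m·K). Survivors: material G, material X, material A.
In SI units:
  material G: σ_y = 1140 MPa, ρ = 8280 kg/m³
  material X: σ_y = 478.0 MPa, ρ = 7993 kg/m³
  material A: σ_y = 278.0 MPa, ρ = 3850 kg/m³
  material G: M = 13.2×10⁻³
  material A: M = 11.1×10⁻³
  material X: M = 7.65×10⁻³
The maximum is for material G.

material G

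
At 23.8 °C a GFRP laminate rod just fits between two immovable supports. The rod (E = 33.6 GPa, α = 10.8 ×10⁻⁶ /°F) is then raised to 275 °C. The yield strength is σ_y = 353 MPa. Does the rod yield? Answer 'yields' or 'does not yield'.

does not yield

α = 10.8×10⁻⁶/°F × 9/5 = 19.4×10⁻⁶/K.
ΔT = 251.2 K. Constrained thermal stress σ = E·α·ΔT = 33.60×10³ MPa × 19.4×10⁻⁶ × 251.2 = 164 MPa (compressive).
Compare to σ_y = 353 MPa: σ < σ_y, so it does not yield.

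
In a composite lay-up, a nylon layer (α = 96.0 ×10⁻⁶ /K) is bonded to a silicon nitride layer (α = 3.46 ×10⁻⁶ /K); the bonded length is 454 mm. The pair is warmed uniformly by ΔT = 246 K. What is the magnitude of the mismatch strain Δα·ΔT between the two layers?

Δα = |96.0 − 3.46|×10⁻⁶/K = 92.5×10⁻⁶/K.
Mismatch strain = Δα·ΔT = 92.5×10⁻⁶ × 246.0 = 0.0228.

0.0228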